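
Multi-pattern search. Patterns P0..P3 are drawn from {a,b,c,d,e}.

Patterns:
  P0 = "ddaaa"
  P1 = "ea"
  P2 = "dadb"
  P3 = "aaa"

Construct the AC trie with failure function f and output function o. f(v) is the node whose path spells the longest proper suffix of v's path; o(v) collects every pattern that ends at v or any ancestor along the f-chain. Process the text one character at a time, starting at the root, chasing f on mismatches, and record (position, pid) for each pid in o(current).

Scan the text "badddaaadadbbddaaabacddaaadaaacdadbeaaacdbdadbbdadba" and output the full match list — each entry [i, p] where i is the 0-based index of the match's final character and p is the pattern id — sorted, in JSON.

Construct AC machine:
Trie (insert patterns):
  n0 'ε': a→11 d→1 e→6
  n1 'd': a→8 d→2
  n2 'dd': a→3
  n3 'dda': a→4
  n4 'ddaa': a→5
  n5 'ddaaa': ·  ←P0
  n6 'e': a→7
  n7 'ea': ·  ←P1
  n8 'da': d→9
  n9 'dad': b→10
  n10 'dadb': ·  ←P2
  n11 'a': a→12
  n12 'aa': a→13
  n13 'aaa': ·  ←P3

Failure links (BFS by depth):
  n1('d'): parent n0 fail=0; on 'd' 0 → fail=0;  out ∅∪∅=∅
  n6('e'): parent n0 fail=0; on 'e' 0 → fail=0;  out ∅∪∅=∅
  n11('a'): parent n0 fail=0; on 'a' 0 → fail=0;  out ∅∪∅=∅
  n2('dd'): parent n1 fail=0; on 'd' 0 → fail=1;  out ∅∪∅=∅
  n7('ea'): parent n6 fail=0; on 'a' 0 → fail=11;  out {1}∪∅={1}
  n8('da'): parent n1 fail=0; on 'a' 0 → fail=11;  out ∅∪∅=∅
  n12('aa'): parent n11 fail=0; on 'a' 0 → fail=11;  out ∅∪∅=∅
  n3('dda'): parent n2 fail=1; on 'a' 1 → fail=8;  out ∅∪∅=∅
  n9('dad'): parent n8 fail=11; on 'd' 11→0 → fail=1;  out ∅∪∅=∅
  n13('aaa'): parent n12 fail=11; on 'a' 11 → fail=12;  out {3}∪∅={3}
  n4('ddaa'): parent n3 fail=8; on 'a' 8→11 → fail=12;  out ∅∪∅=∅
  n10('dadb'): parent n9 fail=1; on 'b' 1→0 → fail=0;  out {2}∪∅={2}
  n5('ddaaa'): parent n4 fail=12; on 'a' 12 → fail=13;  out {0}∪{3}={0,3}

Scan:
[0] read 'b'  n0⇒n0
[1] read 'a'  n0⇒n11
[2] read 'd'  n11⇒n1 ·f
[3] read 'd'  n1⇒n2
[4] read 'd'  n2⇒n2 ·f
[5] read 'a'  n2⇒n3
[6] read 'a'  n3⇒n4
[7] read 'a'  n4⇒n5  → match P0@[3:7],P3@[5:7]
[8] read 'd'  n5⇒n1 ·f
[9] read 'a'  n1⇒n8
[10] read 'd'  n8⇒n9
[11] read 'b'  n9⇒n10  → match P2@[8:11]
[12] read 'b'  n10⇒n0 ·f
[13] read 'd'  n0⇒n1
[14] read 'd'  n1⇒n2
[15] read 'a'  n2⇒n3
[16] read 'a'  n3⇒n4
[17] read 'a'  n4⇒n5  → match P0@[13:17],P3@[15:17]
[18] read 'b'  n5⇒n0 ·f
[19] read 'a'  n0⇒n11
[20] read 'c'  n11⇒n0 ·f
[21] read 'd'  n0⇒n1
[22] read 'd'  n1⇒n2
[23] read 'a'  n2⇒n3
[24] read 'a'  n3⇒n4
[25] read 'a'  n4⇒n5  → match P0@[21:25],P3@[23:25]
[26] read 'd'  n5⇒n1 ·f
[27] read 'a'  n1⇒n8
[28] read 'a'  n8⇒n12 ·f
[29] read 'a'  n12⇒n13  → match P3@[27:29]
[30] read 'c'  n13⇒n0 ·f
[31] read 'd'  n0⇒n1
[32] read 'a'  n1⇒n8
[33] read 'd'  n8⇒n9
[34] read 'b'  n9⇒n10  → match P2@[31:34]
[35] read 'e'  n10⇒n6 ·f
[36] read 'a'  n6⇒n7  → match P1@[35:36]
[37] read 'a'  n7⇒n12 ·f
[38] read 'a'  n12⇒n13  → match P3@[36:38]
[39] read 'c'  n13⇒n0 ·f
[40] read 'd'  n0⇒n1
[41] read 'b'  n1⇒n0 ·f
[42] read 'd'  n0⇒n1
[43] read 'a'  n1⇒n8
[44] read 'd'  n8⇒n9
[45] read 'b'  n9⇒n10  → match P2@[42:45]
[46] read 'b'  n10⇒n0 ·f
[47] read 'd'  n0⇒n1
[48] read 'a'  n1⇒n8
[49] read 'd'  n8⇒n9
[50] read 'b'  n9⇒n10  → match P2@[47:50]
[51] read 'a'  n10⇒n11 ·f

All matches (sorted): [[7,0],[7,3],[11,2],[17,0],[17,3],[25,0],[25,3],[29,3],[34,2],[36,1],[38,3],[45,2],[50,2]]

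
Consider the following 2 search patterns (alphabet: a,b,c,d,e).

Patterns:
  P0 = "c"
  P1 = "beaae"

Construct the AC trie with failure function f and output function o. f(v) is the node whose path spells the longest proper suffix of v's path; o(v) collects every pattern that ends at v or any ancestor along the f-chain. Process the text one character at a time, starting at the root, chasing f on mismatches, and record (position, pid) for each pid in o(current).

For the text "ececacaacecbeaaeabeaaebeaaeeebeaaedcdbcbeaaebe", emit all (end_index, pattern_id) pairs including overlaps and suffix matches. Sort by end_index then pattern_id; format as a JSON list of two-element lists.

Build:
Trie (insert patterns):
  n0 'ε': b→2 c→1
  n1 'c': ·  ←P0
  n2 'b': e→3
  n3 'be': a→4
  n4 'bea': a→5
  n5 'beaa': e→6
  n6 'beaae': ·  ←P1

BFS fail/out derivation:
  n1('c'): parent n0 fail=0; on 'c' 0 → fail=0;  out {0}∪∅={0}
  n2('b'): parent n0 fail=0; on 'b' 0 → fail=0;  out ∅∪∅=∅
  n3('be'): parent n2 fail=0; on 'e' 0 → fail=0;  out ∅∪∅=∅
  n4('bea'): parent n3 fail=0; on 'a' 0 → fail=0;  out ∅∪∅=∅
  n5('beaa'): parent n4 fail=0; on 'a' 0 → fail=0;  out ∅∪∅=∅
  n6('beaae'): parent n5 fail=0; on 'e' 0 → fail=0;  out {1}∪∅={1}

Scan:
i=0 'e': node 0→0
i=1 'c': node 0→1  → match P0@[1:1]
i=2 'e': node 1→0 (via fail)
i=3 'c': node 0→1  → match P0@[3:3]
i=4 'a': node 1→0 (via fail)
i=5 'c': node 0→1  → match P0@[5:5]
i=6 'a': node 1→0 (via fail)
i=7 'a': node 0→0
i=8 'c': node 0→1  → match P0@[8:8]
i=9 'e': node 1→0 (via fail)
i=10 'c': node 0→1  → match P0@[10:10]
i=11 'b': node 1→2 (via fail)
i=12 'e': node 2→3
i=13 'a': node 3→4
i=14 'a': node 4→5
i=15 'e': node 5→6  → match P1@[11:15]
i=16 'a': node 6→0 (via fail)
i=17 'b': node 0→2
i=18 'e': node 2→3
i=19 'a': node 3→4
i=20 'a': node 4→5
i=21 'e': node 5→6  → match P1@[17:21]
i=22 'b': node 6→2 (via fail)
i=23 'e': node 2→3
i=24 'a': node 3→4
i=25 'a': node 4→5
i=26 'e': node 5→6  → match P1@[22:26]
i=27 'e': node 6→0 (via fail)
i=28 'e': node 0→0
i=29 'b': node 0→2
i=30 'e': node 2→3
i=31 'a': node 3→4
i=32 'a': node 4→5
i=33 'e': node 5→6  → match P1@[29:33]
i=34 'd': node 6→0 (via fail)
i=35 'c': node 0→1  → match P0@[35:35]
i=36 'd': node 1→0 (via fail)
i=37 'b': node 0→2
i=38 'c': node 2→1 (via fail)  → match P0@[38:38]
i=39 'b': node 1→2 (via fail)
i=40 'e': node 2→3
i=41 'a': node 3→4
i=42 'a': node 4→5
i=43 'e': node 5→6  → match P1@[39:43]
i=44 'b': node 6→2 (via fail)
i=45 'e': node 2→3

All matches (sorted): [[1,0],[3,0],[5,0],[8,0],[10,0],[15,1],[21,1],[26,1],[33,1],[35,0],[38,0],[43,1]]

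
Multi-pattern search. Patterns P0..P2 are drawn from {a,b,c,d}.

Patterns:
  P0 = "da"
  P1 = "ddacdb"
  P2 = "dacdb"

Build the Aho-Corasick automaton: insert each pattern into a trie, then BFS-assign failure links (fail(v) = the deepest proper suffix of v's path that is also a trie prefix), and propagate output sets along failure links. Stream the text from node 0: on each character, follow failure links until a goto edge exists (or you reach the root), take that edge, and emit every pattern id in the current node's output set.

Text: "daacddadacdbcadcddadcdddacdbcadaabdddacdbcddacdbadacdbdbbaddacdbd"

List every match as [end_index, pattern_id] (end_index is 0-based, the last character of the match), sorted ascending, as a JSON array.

Build automaton:
Trie nodes:
  0='ε' goto d→1
  1='d' goto a→2 d→3
  2='da' goto c→8  ←P0
  3='dd' goto a→4
  4='dda' goto c→5
  5='ddac' goto d→6
  6='ddacd' goto b→7
  7='ddacdb' goto ·  ←P1
  8='dac' goto d→9
  9='dacd' goto b→10
  10='dacdb' goto ·  ←P2

BFS fail/out derivation:
  n1('d'): parent n0 fail=0; on 'd' 0 → fail=0;  out ∅∪∅=∅
  n2('da'): parent n1 fail=0; on 'a' 0 → fail=0;  out {0}∪∅={0}
  n3('dd'): parent n1 fail=0; on 'd' 0 → fail=1;  out ∅∪∅=∅
  n4('dda'): parent n3 fail=1; on 'a' 1 → fail=2;  out ∅∪{0}={0}
  n8('dac'): parent n2 fail=0; on 'c' 0 → fail=0;  out ∅∪∅=∅
  n5('ddac'): parent n4 fail=2; on 'c' 2 → fail=8;  out ∅∪∅=∅
  n9('dacd'): parent n8 fail=0; on 'd' 0 → fail=1;  out ∅∪∅=∅
  n6('ddacd'): parent n5 fail=8; on 'd' 8 → fail=9;  out ∅∪∅=∅
  n10('dacdb'): parent n9 fail=1; on 'b' 1→0 → fail=0;  out {2}∪∅={2}
  n7('ddacdb'): parent n6 fail=9; on 'b' 9 → fail=10;  out {1}∪{2}={1,2}

Text stream:
[0] read 'd'  n0⇒n1
[1] read 'a'  n1⇒n2  → match P0@[0:1]
[2] read 'a'  n2⇒n0 (fail-walked)
[3] read 'c'  n0⇒n0
[4] read 'd'  n0⇒n1
[5] read 'd'  n1⇒n3
[6] read 'a'  n3⇒n4  → match P0@[5:6]
[7] read 'd'  n4⇒n1 (fail-walked)
[8] read 'a'  n1⇒n2  → match P0@[7:8]
[9] read 'c'  n2⇒n8
[10] read 'd'  n8⇒n9
[11] read 'b'  n9⇒n10  → match P2@[7:11]
[12] read 'c'  n10⇒n0 (fail-walked)
[13] read 'a'  n0⇒n0
[14] read 'd'  n0⇒n1
[15] read 'c'  n1⇒n0 (fail-walked)
[16] read 'd'  n0⇒n1
[17] read 'd'  n1⇒n3
[18] read 'a'  n3⇒n4  → match P0@[17:18]
[19] read 'd'  n4⇒n1 (fail-walked)
[20] read 'c'  n1⇒n0 (fail-walked)
[21] read 'd'  n0⇒n1
[22] read 'd'  n1⇒n3
[23] read 'd'  n3⇒n3 (fail-walked)
[24] read 'a'  n3⇒n4  → match P0@[23:24]
[25] read 'c'  n4⇒n5
[26] read 'd'  n5⇒n6
[27] read 'b'  n6⇒n7  → match P1@[22:27],P2@[23:27]
[28] read 'c'  n7⇒n0 (fail-walked)
[29] read 'a'  n0⇒n0
[30] read 'd'  n0⇒n1
[31] read 'a'  n1⇒n2  → match P0@[30:31]
[32] read 'a'  n2⇒n0 (fail-walked)
[33] read 'b'  n0⇒n0
[34] read 'd'  n0⇒n1
[35] read 'd'  n1⇒n3
[36] read 'd'  n3⇒n3 (fail-walked)
[37] read 'a'  n3⇒n4  → match P0@[36:37]
[38] read 'c'  n4⇒n5
[39] read 'd'  n5⇒n6
[40] read 'b'  n6⇒n7  → match P1@[35:40],P2@[36:40]
[41] read 'c'  n7⇒n0 (fail-walked)
[42] read 'd'  n0⇒n1
[43] read 'd'  n1⇒n3
[44] read 'a'  n3⇒n4  → match P0@[43:44]
[45] read 'c'  n4⇒n5
[46] read 'd'  n5⇒n6
[47] read 'b'  n6⇒n7  → match P1@[42:47],P2@[43:47]
[48] read 'a'  n7⇒n0 (fail-walked)
[49] read 'd'  n0⇒n1
[50] read 'a'  n1⇒n2  → match P0@[49:50]
[51] read 'c'  n2⇒n8
[52] read 'd'  n8⇒n9
[53] read 'b'  n9⇒n10  → match P2@[49:53]
[54] read 'd'  n10⇒n1 (fail-walked)
[55] read 'b'  n1⇒n0 (fail-walked)
[56] read 'b'  n0⇒n0
[57] read 'a'  n0⇒n0
[58] read 'd'  n0⇒n1
[59] read 'd'  n1⇒n3
[60] read 'a'  n3⇒n4  → match P0@[59:60]
[61] read 'c'  n4⇒n5
[62] read 'd'  n5⇒n6
[63] read 'b'  n6⇒n7  → match P1@[58:63],P2@[59:63]
[64] read 'd'  n7⇒n1 (fail-walked)

Result: [[1,0],[6,0],[8,0],[11,2],[18,0],[24,0],[27,1],[27,2],[31,0],[37,0],[40,1],[40,2],[44,0],[47,1],[47,2],[50,0],[53,2],[60,0],[63,1],[63,2]]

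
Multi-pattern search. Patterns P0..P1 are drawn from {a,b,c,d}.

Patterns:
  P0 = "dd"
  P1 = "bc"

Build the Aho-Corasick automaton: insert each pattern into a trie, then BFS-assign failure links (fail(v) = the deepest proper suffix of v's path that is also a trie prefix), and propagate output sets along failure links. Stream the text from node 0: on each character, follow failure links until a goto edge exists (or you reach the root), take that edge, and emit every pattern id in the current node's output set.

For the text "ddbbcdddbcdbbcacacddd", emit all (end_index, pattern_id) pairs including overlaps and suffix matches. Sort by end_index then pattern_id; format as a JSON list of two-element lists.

Construct AC machine:
Trie nodes:
  0='ε' goto b→3 d→1
  1='d' goto d→2
  2='dd' goto ·  [P0 ends]
  3='b' goto c→4
  4='bc' goto ·  [P1 ends]

Failure links (BFS by depth):
  fail(1) 'd': from fail(0)=0 chase 'd': 0 ⇒ 0;  out=∅∪out(0)=∅
  fail(3) 'b': from fail(0)=0 chase 'b': 0 ⇒ 0;  out=∅∪out(0)=∅
  fail(2) 'dd': from fail(1)=0 chase 'd': 0 ⇒ 1;  out={0}∪out(1)={0}
  fail(4) 'bc': from fail(3)=0 chase 'c': 0 ⇒ 0;  out={1}∪out(0)={1}

Text stream:
pos 0 'd': at 1
pos 1 'd': at 2  → match P0@[0:1]
pos 2 'b': at 3 (via fail)
pos 3 'b': at 3 (via fail)
pos 4 'c': at 4  → match P1@[3:4]
pos 5 'd': at 1 (via fail)
pos 6 'd': at 2  → match P0@[5:6]
pos 7 'd': at 2 (via fail)  → match P0@[6:7]
pos 8 'b': at 3 (via fail)
pos 9 'c': at 4  → match P1@[8:9]
pos 10 'd': at 1 (via fail)
pos 11 'b': at 3 (via fail)
pos 12 'b': at 3 (via fail)
pos 13 'c': at 4  → match P1@[12:13]
pos 14 'a': at 0 (via fail)
pos 15 'c': at 0
pos 16 'a': at 0
pos 17 'c': at 0
pos 18 'd': at 1
pos 19 'd': at 2  → match P0@[18:19]
pos 20 'd': at 2 (via fail)  → match P0@[19:20]

All matches (sorted): [[1,0],[4,1],[6,0],[7,0],[9,1],[13,1],[19,0],[20,0]]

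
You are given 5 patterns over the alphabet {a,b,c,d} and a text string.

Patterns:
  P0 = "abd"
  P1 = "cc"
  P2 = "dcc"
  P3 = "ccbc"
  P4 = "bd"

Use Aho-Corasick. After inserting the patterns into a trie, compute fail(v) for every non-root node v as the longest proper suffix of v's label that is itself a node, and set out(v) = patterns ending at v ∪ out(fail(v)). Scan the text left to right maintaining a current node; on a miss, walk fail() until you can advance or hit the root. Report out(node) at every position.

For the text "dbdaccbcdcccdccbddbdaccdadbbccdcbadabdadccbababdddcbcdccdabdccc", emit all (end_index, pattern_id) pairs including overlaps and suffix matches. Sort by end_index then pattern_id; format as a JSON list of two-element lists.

Build:
Trie (insert patterns):
  0='ε' goto a→1 b→11 c→4 d→6
  1='a' goto b→2
  2='ab' goto d→3
  3='abd' goto ·  ←P0
  4='c' goto c→5
  5='cc' goto b→9  ←P1
  6='d' goto c→7
  7='dc' goto c→8
  8='dcc' goto ·  ←P2
  9='ccb' goto c→10
  10='ccbc' goto ·  ←P3
  11='b' goto d→12
  12='bd' goto ·  ←P4

BFS fail/out derivation:
  n1('a'): parent n0 fail=0; on 'a' 0 → fail=0;  out ∅∪∅=∅
  n4('c'): parent n0 fail=0; on 'c' 0 → fail=0;  out ∅∪∅=∅
  n6('d'): parent n0 fail=0; on 'd' 0 → fail=0;  out ∅∪∅=∅
  n11('b'): parent n0 fail=0; on 'b' 0 → fail=0;  out ∅∪∅=∅
  n2('ab'): parent n1 fail=0; on 'b' 0 → fail=11;  out ∅∪∅=∅
  n5('cc'): parent n4 fail=0; on 'c' 0 → fail=4;  out {1}∪∅={1}
  n7('dc'): parent n6 fail=0; on 'c' 0 → fail=4;  out ∅∪∅=∅
  n12('bd'): parent n11 fail=0; on 'd' 0 → fail=6;  out {4}∪∅={4}
  n3('abd'): parent n2 fail=11; on 'd' 11 → fail=12;  out {0}∪{4}={0,4}
  n8('dcc'): parent n7 fail=4; on 'c' 4 → fail=5;  out {2}∪{1}={1,2}
  n9('ccb'): parent n5 fail=4; on 'b' 4→0 → fail=11;  out ∅∪∅=∅
  n10('ccbc'): parent n9 fail=11; on 'c' 11→0 → fail=4;  out {3}∪∅={3}

Scan:
[0] read 'd'  n0⇒n6
[1] read 'b'  n6⇒n11 (via fail)
[2] read 'd'  n11⇒n12  ** P4@[1:2]
[3] read 'a'  n12⇒n1 (via fail)
[4] read 'c'  n1⇒n4 (via fail)
[5] read 'c'  n4⇒n5  ** P1@[4:5]
[6] read 'b'  n5⇒n9
[7] read 'c'  n9⇒n10  ** P3@[4:7]
[8] read 'd'  n10⇒n6 (via fail)
[9] read 'c'  n6⇒n7
[10] read 'c'  n7⇒n8  ** P1@[9:10],P2@[8:10]
[11] read 'c'  n8⇒n5 (via fail)  ** P1@[10:11]
[12] read 'd'  n5⇒n6 (via fail)
[13] read 'c'  n6⇒n7
[14] read 'c'  n7⇒n8  ** P1@[13:14],P2@[12:14]
[15] read 'b'  n8⇒n9 (via fail)
[16] read 'd'  n9⇒n12 (via fail)  ** P4@[15:16]
[17] read 'd'  n12⇒n6 (via fail)
[18] read 'b'  n6⇒n11 (via fail)
[19] read 'd'  n11⇒n12  ** P4@[18:19]
[20] read 'a'  n12⇒n1 (via fail)
[21] read 'c'  n1⇒n4 (via fail)
[22] read 'c'  n4⇒n5  ** P1@[21:22]
[23] read 'd'  n5⇒n6 (via fail)
[24] read 'a'  n6⇒n1 (via fail)
[25] read 'd'  n1⇒n6 (via fail)
[26] read 'b'  n6⇒n11 (via fail)
[27] read 'b'  n11⇒n11 (via fail)
[28] read 'c'  n11⇒n4 (via fail)
[29] read 'c'  n4⇒n5  ** P1@[28:29]
[30] read 'd'  n5⇒n6 (via fail)
[31] read 'c'  n6⇒n7
[32] read 'b'  n7⇒n11 (via fail)
[33] read 'a'  n11⇒n1 (via fail)
[34] read 'd'  n1⇒n6 (via fail)
[35] read 'a'  n6⇒n1 (via fail)
[36] read 'b'  n1⇒n2
[37] read 'd'  n2⇒n3  ** P0@[35:37],P4@[36:37]
[38] read 'a'  n3⇒n1 (via fail)
[39] read 'd'  n1⇒n6 (via fail)
[40] read 'c'  n6⇒n7
[41] read 'c'  n7⇒n8  ** P1@[40:41],P2@[39:41]
[42] read 'b'  n8⇒n9 (via fail)
[43] read 'a'  n9⇒n1 (via fail)
[44] read 'b'  n1⇒n2
[45] read 'a'  n2⇒n1 (via fail)
[46] read 'b'  n1⇒n2
[47] read 'd'  n2⇒n3  ** P0@[45:47],P4@[46:47]
[48] read 'd'  n3⇒n6 (via fail)
[49] read 'd'  n6⇒n6 (via fail)
[50] read 'c'  n6⇒n7
[51] read 'b'  n7⇒n11 (via fail)
[52] read 'c'  n11⇒n4 (via fail)
[53] read 'd'  n4⇒n6 (via fail)
[54] read 'c'  n6⇒n7
[55] read 'c'  n7⇒n8  ** P1@[54:55],P2@[53:55]
[56] read 'd'  n8⇒n6 (via fail)
[57] read 'a'  n6⇒n1 (via fail)
[58] read 'b'  n1⇒n2
[59] read 'd'  n2⇒n3  ** P0@[57:59],P4@[58:59]
[60] read 'c'  n3⇒n7 (via fail)
[61] read 'c'  n7⇒n8  ** P1@[60:61],P2@[59:61]
[62] read 'c'  n8⇒n5 (via fail)  ** P1@[61:62]

All matches (sorted): [[2,4],[5,1],[7,3],[10,1],[10,2],[11,1],[14,1],[14,2],[16,4],[19,4],[22,1],[29,1],[37,0],[37,4],[41,1],[41,2],[47,0],[47,4],[55,1],[55,2],[59,0],[59,4],[61,1],[61,2],[62,1]]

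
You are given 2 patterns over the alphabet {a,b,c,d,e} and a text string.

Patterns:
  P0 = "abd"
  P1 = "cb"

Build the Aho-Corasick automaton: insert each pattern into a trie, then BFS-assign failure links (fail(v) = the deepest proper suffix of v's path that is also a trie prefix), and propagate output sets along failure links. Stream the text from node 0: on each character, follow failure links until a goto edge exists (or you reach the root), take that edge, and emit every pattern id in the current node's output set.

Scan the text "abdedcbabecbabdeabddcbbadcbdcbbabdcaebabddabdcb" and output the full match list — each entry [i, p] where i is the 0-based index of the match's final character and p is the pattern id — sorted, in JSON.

Build automaton:
Trie nodes:
  0='ε' goto a→1 c→4
  1='a' goto b→2
  2='ab' goto d→3
  3='abd' goto ·  [P0 ends]
  4='c' goto b→5
  5='cb' goto ·  [P1 ends]

Failure links (BFS by depth):
  n1('a'): parent n0 fail=0; on 'a' 0 → fail=0;  out ∅∪∅=∅
  n4('c'): parent n0 fail=0; on 'c' 0 → fail=0;  out ∅∪∅=∅
  n2('ab'): parent n1 fail=0; on 'b' 0 → fail=0;  out ∅∪∅=∅
  n5('cb'): parent n4 fail=0; on 'b' 0 → fail=0;  out {1}∪∅={1}
  n3('abd'): parent n2 fail=0; on 'd' 0 → fail=0;  out {0}∪∅={0}

Text stream:
pos 0 'a': at 1
pos 1 'b': at 2
pos 2 'd': at 3  emit P0@[0:2]
pos 3 'e': at 0 ·f
pos 4 'd': at 0
pos 5 'c': at 4
pos 6 'b': at 5  emit P1@[5:6]
pos 7 'a': at 1 ·f
pos 8 'b': at 2
pos 9 'e': at 0 ·f
pos 10 'c': at 4
pos 11 'b': at 5  emit P1@[10:11]
pos 12 'a': at 1 ·f
pos 13 'b': at 2
pos 14 'd': at 3  emit P0@[12:14]
pos 15 'e': at 0 ·f
pos 16 'a': at 1
pos 17 'b': at 2
pos 18 'd': at 3  emit P0@[16:18]
pos 19 'd': at 0 ·f
pos 20 'c': at 4
pos 21 'b': at 5  emit P1@[20:21]
pos 22 'b': at 0 ·f
pos 23 'a': at 1
pos 24 'd': at 0 ·f
pos 25 'c': at 4
pos 26 'b': at 5  emit P1@[25:26]
pos 27 'd': at 0 ·f
pos 28 'c': at 4
pos 29 'b': at 5  emit P1@[28:29]
pos 30 'b': at 0 ·f
pos 31 'a': at 1
pos 32 'b': at 2
pos 33 'd': at 3  emit P0@[31:33]
pos 34 'c': at 4 ·f
pos 35 'a': at 1 ·f
pos 36 'e': at 0 ·f
pos 37 'b': at 0
pos 38 'a': at 1
pos 39 'b': at 2
pos 40 'd': at 3  emit P0@[38:40]
pos 41 'd': at 0 ·f
pos 42 'a': at 1
pos 43 'b': at 2
pos 44 'd': at 3  emit P0@[42:44]
pos 45 'c': at 4 ·f
pos 46 'b': at 5  emit P1@[45:46]

Result: [[2,0],[6,1],[11,1],[14,0],[18,0],[21,1],[26,1],[29,1],[33,0],[40,0],[44,0],[46,1]]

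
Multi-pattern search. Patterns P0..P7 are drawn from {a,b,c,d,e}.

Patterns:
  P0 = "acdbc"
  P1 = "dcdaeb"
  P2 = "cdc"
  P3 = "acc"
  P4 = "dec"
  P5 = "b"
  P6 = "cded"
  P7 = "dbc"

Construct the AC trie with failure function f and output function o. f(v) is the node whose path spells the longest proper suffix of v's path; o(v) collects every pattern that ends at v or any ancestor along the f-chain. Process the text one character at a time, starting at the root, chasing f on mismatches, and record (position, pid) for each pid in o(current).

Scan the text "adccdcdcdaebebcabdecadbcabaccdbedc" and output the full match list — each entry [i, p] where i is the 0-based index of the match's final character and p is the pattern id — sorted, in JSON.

Build:
Trie (insert patterns):
  n0 'ε': a→1 b→18 c→12 d→6
  n1 'a': c→2
  n2 'ac': c→15 d→3
  n3 'acd': b→4
  n4 'acdb': c→5
  n5 'acdbc': ·  [P0 ends]
  n6 'd': b→21 c→7 e→16
  n7 'dc': d→8
  n8 'dcd': a→9
  n9 'dcda': e→10
  n10 'dcdae': b→11
  n11 'dcdaeb': ·  [P1 ends]
  n12 'c': d→13
  n13 'cd': c→14 e→19
  n14 'cdc': ·  [P2 ends]
  n15 'acc': ·  [P3 ends]
  n16 'de': c→17
  n17 'dec': ·  [P4 ends]
  n18 'b': ·  [P5 ends]
  n19 'cde': d→20
  n20 'cded': ·  [P6 ends]
  n21 'db': c→22
  n22 'dbc': ·  [P7 ends]

Failure links (BFS by depth):
  n1('a'): parent n0 fail=0; on 'a' 0 → fail=0;  out ∅∪∅=∅
  n6('d'): parent n0 fail=0; on 'd' 0 → fail=0;  out ∅∪∅=∅
  n12('c'): parent n0 fail=0; on 'c' 0 → fail=0;  out ∅∪∅=∅
  n18('b'): parent n0 fail=0; on 'b' 0 → fail=0;  out {5}∪∅={5}
  n2('ac'): parent n1 fail=0; on 'c' 0 → fail=12;  out ∅∪∅=∅
  n7('dc'): parent n6 fail=0; on 'c' 0 → fail=12;  out ∅∪∅=∅
  n13('cd'): parent n12 fail=0; on 'd' 0 → fail=6;  out ∅∪∅=∅
  n16('de'): parent n6 fail=0; on 'e' 0 → fail=0;  out ∅∪∅=∅
  n21('db'): parent n6 fail=0; on 'b' 0 → fail=18;  out ∅∪{5}={5}
  n3('acd'): parent n2 fail=12; on 'd' 12 → fail=13;  out ∅∪∅=∅
  n8('dcd'): parent n7 fail=12; on 'd' 12 → fail=13;  out ∅∪∅=∅
  n14('cdc'): parent n13 fail=6; on 'c' 6 → fail=7;  out {2}∪∅={2}
  n15('acc'): parent n2 fail=12; on 'c' 12→0 → fail=12;  out {3}∪∅={3}
  n17('dec'): parent n16 fail=0; on 'c' 0 → fail=12;  out {4}∪∅={4}
  n19('cde'): parent n13 fail=6; on 'e' 6 → fail=16;  out ∅∪∅=∅
  n22('dbc'): parent n21 fail=18; on 'c' 18→0 → fail=12;  out {7}∪∅={7}
  n4('acdb'): parent n3 fail=13; on 'b' 13→6 → fail=21;  out ∅∪{5}={5}
  n9('dcda'): parent n8 fail=13; on 'a' 13→6→0 → fail=1;  out ∅∪∅=∅
  n20('cded'): parent n19 fail=16; on 'd' 16→0 → fail=6;  out {6}∪∅={6}
  n5('acdbc'): parent n4 fail=21; on 'c' 21 → fail=22;  out {0}∪{7}={0,7}
  n10('dcdae'): parent n9 fail=1; on 'e' 1→0 → fail=0;  out ∅∪∅=∅
  n11('dcdaeb'): parent n10 fail=0; on 'b' 0 → fail=18;  out {1}∪{5}={1,5}

Text stream:
[0] read 'a'  n0⇒n1
[1] read 'd'  n1⇒n6 (fail-walked)
[2] read 'c'  n6⇒n7
[3] read 'c'  n7⇒n12 (fail-walked)
[4] read 'd'  n12⇒n13
[5] read 'c'  n13⇒n14  emit P2@[3:5]
[6] read 'd'  n14⇒n8 (fail-walked)
[7] read 'c'  n8⇒n14 (fail-walked)  emit P2@[5:7]
[8] read 'd'  n14⇒n8 (fail-walked)
[9] read 'a'  n8⇒n9
[10] read 'e'  n9⇒n10
[11] read 'b'  n10⇒n11  emit P1@[6:11],P5@[11:11]
[12] read 'e'  n11⇒n0 (fail-walked)
[13] read 'b'  n0⇒n18  emit P5@[13:13]
[14] read 'c'  n18⇒n12 (fail-walked)
[15] read 'a'  n12⇒n1 (fail-walked)
[16] read 'b'  n1⇒n18 (fail-walked)  emit P5@[16:16]
[17] read 'd'  n18⇒n6 (fail-walked)
[18] read 'e'  n6⇒n16
[19] read 'c'  n16⇒n17  emit P4@[17:19]
[20] read 'a'  n17⇒n1 (fail-walked)
[21] read 'd'  n1⇒n6 (fail-walked)
[22] read 'b'  n6⇒n21  emit P5@[22:22]
[23] read 'c'  n21⇒n22  emit P7@[21:23]
[24] read 'a'  n22⇒n1 (fail-walked)
[25] read 'b'  n1⇒n18 (fail-walked)  emit P5@[25:25]
[26] read 'a'  n18⇒n1 (fail-walked)
[27] read 'c'  n1⇒n2
[28] read 'c'  n2⇒n15  emit P3@[26:28]
[29] read 'd'  n15⇒n13 (fail-walked)
[30] read 'b'  n13⇒n21 (fail-walked)  emit P5@[30:30]
[31] read 'e'  n21⇒n0 (fail-walked)
[32] read 'd'  n0⇒n6
[33] read 'c'  n6⇒n7

Matches: [[5,2],[7,2],[11,1],[11,5],[13,5],[16,5],[19,4],[22,5],[23,7],[25,5],[28,3],[30,5]]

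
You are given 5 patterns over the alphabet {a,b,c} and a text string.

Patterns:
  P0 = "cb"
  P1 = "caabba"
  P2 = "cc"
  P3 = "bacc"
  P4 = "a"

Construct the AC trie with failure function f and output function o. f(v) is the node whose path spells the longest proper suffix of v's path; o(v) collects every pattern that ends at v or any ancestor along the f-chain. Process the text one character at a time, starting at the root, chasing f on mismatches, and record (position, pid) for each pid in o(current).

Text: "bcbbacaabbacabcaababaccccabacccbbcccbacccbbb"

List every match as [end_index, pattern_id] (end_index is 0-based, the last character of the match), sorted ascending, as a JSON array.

Build:
Trie nodes:
  0='ε' goto a→13 b→9 c→1
  1='c' goto a→3 b→2 c→8
  2='cb' goto ·  [P0 ends]
  3='ca' goto a→4
  4='caa' goto b→5
  5='caab' goto b→6
  6='caabb' goto a→7
  7='caabba' goto ·  [P1 ends]
  8='cc' goto ·  [P2 ends]
  9='b' goto a→10
  10='ba' goto c→11
  11='bac' goto c→12
  12='bacc' goto ·  [P3 ends]
  13='a' goto ·  [P4 ends]

BFS fail/out derivation:
  n1('c'): parent n0 fail=0; on 'c' 0 → fail=0;  out ∅∪∅=∅
  n9('b'): parent n0 fail=0; on 'b' 0 → fail=0;  out ∅∪∅=∅
  n13('a'): parent n0 fail=0; on 'a' 0 → fail=0;  out {4}∪∅={4}
  n2('cb'): parent n1 fail=0; on 'b' 0 → fail=9;  out {0}∪∅={0}
  n3('ca'): parent n1 fail=0; on 'a' 0 → fail=13;  out ∅∪{4}={4}
  n8('cc'): parent n1 fail=0; on 'c' 0 → fail=1;  out {2}∪∅={2}
  n10('ba'): parent n9 fail=0; on 'a' 0 → fail=13;  out ∅∪{4}={4}
  n4('caa'): parent n3 fail=13; on 'a' 13→0 → fail=13;  out ∅∪{4}={4}
  n11('bac'): parent n10 fail=13; on 'c' 13→0 → fail=1;  out ∅∪∅=∅
  n5('caab'): parent n4 fail=13; on 'b' 13→0 → fail=9;  out ∅∪∅=∅
  n12('bacc'): parent n11 fail=1; on 'c' 1 → fail=8;  out {3}∪{2}={2,3}
  n6('caabb'): parent n5 fail=9; on 'b' 9→0 → fail=9;  out ∅∪∅=∅
  n7('caabba'): parent n6 fail=9; on 'a' 9 → fail=10;  out {1}∪{4}={1,4}

Text stream:
[0] read 'b'  n0⇒n9
[1] read 'c'  n9⇒n1 (fail-walked)
[2] read 'b'  n1⇒n2  ** P0@[1:2]
[3] read 'b'  n2⇒n9 (fail-walked)
[4] read 'a'  n9⇒n10  ** P4@[4:4]
[5] read 'c'  n10⇒n11
[6] read 'a'  n11⇒n3 (fail-walked)  ** P4@[6:6]
[7] read 'a'  n3⇒n4  ** P4@[7:7]
[8] read 'b'  n4⇒n5
[9] read 'b'  n5⇒n6
[10] read 'a'  n6⇒n7  ** P1@[5:10],P4@[10:10]
[11] read 'c'  n7⇒n11 (fail-walked)
[12] read 'a'  n11⇒n3 (fail-walked)  ** P4@[12:12]
[13] read 'b'  n3⇒n9 (fail-walked)
[14] read 'c'  n9⇒n1 (fail-walked)
[15] read 'a'  n1⇒n3  ** P4@[15:15]
[16] read 'a'  n3⇒n4  ** P4@[16:16]
[17] read 'b'  n4⇒n5
[18] read 'a'  n5⇒n10 (fail-walked)  ** P4@[18:18]
[19] read 'b'  n10⇒n9 (fail-walked)
[20] read 'a'  n9⇒n10  ** P4@[20:20]
[21] read 'c'  n10⇒n11
[22] read 'c'  n11⇒n12  ** P2@[21:22],P3@[19:22]
[23] read 'c'  n12⇒n8 (fail-walked)  ** P2@[22:23]
[24] read 'c'  n8⇒n8 (fail-walked)  ** P2@[23:24]
[25] read 'a'  n8⇒n3 (fail-walked)  ** P4@[25:25]
[26] read 'b'  n3⇒n9 (fail-walked)
[27] read 'a'  n9⇒n10  ** P4@[27:27]
[28] read 'c'  n10⇒n11
[29] read 'c'  n11⇒n12  ** P2@[28:29],P3@[26:29]
[30] read 'c'  n12⇒n8 (fail-walked)  ** P2@[29:30]
[31] read 'b'  n8⇒n2 (fail-walked)  ** P0@[30:31]
[32] read 'b'  n2⇒n9 (fail-walked)
[33] read 'c'  n9⇒n1 (fail-walked)
[34] read 'c'  n1⇒n8  ** P2@[33:34]
[35] read 'c'  n8⇒n8 (fail-walked)  ** P2@[34:35]
[36] read 'b'  n8⇒n2 (fail-walked)  ** P0@[35:36]
[37] read 'a'  n2⇒n10 (fail-walked)  ** P4@[37:37]
[38] read 'c'  n10⇒n11
[39] read 'c'  n11⇒n12  ** P2@[38:39],P3@[36:39]
[40] read 'c'  n12⇒n8 (fail-walked)  ** P2@[39:40]
[41] read 'b'  n8⇒n2 (fail-walked)  ** P0@[40:41]
[42] read 'b'  n2⇒n9 (fail-walked)
[43] read 'b'  n9⇒n9 (fail-walked)

Matches: [[2,0],[4,4],[6,4],[7,4],[10,1],[10,4],[12,4],[15,4],[16,4],[18,4],[20,4],[22,2],[22,3],[23,2],[24,2],[25,4],[27,4],[29,2],[29,3],[30,2],[31,0],[34,2],[35,2],[36,0],[37,4],[39,2],[39,3],[40,2],[41,0]]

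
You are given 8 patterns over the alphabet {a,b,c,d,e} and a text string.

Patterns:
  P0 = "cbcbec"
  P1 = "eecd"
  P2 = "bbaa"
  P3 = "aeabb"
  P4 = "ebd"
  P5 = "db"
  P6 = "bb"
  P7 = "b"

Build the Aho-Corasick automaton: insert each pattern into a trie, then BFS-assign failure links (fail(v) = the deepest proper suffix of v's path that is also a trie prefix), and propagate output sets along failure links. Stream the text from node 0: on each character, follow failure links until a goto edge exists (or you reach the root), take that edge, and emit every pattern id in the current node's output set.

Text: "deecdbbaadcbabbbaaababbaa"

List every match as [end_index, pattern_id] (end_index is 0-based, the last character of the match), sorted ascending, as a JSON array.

Construct AC machine:
Trie nodes:
  0='ε' goto a→15 b→11 c→1 d→22 e→7
  1='c' goto b→2
  2='cb' goto c→3
  3='cbc' goto b→4
  4='cbcb' goto e→5
  5='cbcbe' goto c→6
  6='cbcbec' goto ·  [P0 ends]
  7='e' goto b→20 e→8
  8='ee' goto c→9
  9='eec' goto d→10
  10='eecd' goto ·  [P1 ends]
  11='b' goto b→12  [P7 ends]
  12='bb' goto a→13  [P6 ends]
  13='bba' goto a→14
  14='bbaa' goto ·  [P2 ends]
  15='a' goto e→16
  16='ae' goto a→17
  17='aea' goto b→18
  18='aeab' goto b→19
  19='aeabb' goto ·  [P3 ends]
  20='eb' goto d→21
  21='ebd' goto ·  [P4 ends]
  22='d' goto b→23
  23='db' goto ·  [P5 ends]

Failure links (BFS by depth):
  n1('c'): parent n0 fail=0; on 'c' 0 → fail=0;  out ∅∪∅=∅
  n7('e'): parent n0 fail=0; on 'e' 0 → fail=0;  out ∅∪∅=∅
  n11('b'): parent n0 fail=0; on 'b' 0 → fail=0;  out {7}∪∅={7}
  n15('a'): parent n0 fail=0; on 'a' 0 → fail=0;  out ∅∪∅=∅
  n22('d'): parent n0 fail=0; on 'd' 0 → fail=0;  out ∅∪∅=∅
  n2('cb'): parent n1 fail=0; on 'b' 0 → fail=11;  out ∅∪{7}={7}
  n8('ee'): parent n7 fail=0; on 'e' 0 → fail=7;  out ∅∪∅=∅
  n12('bb'): parent n11 fail=0; on 'b' 0 → fail=11;  out {6}∪{7}={6,7}
  n16('ae'): parent n15 fail=0; on 'e' 0 → fail=7;  out ∅∪∅=∅
  n20('eb'): parent n7 fail=0; on 'b' 0 → fail=11;  out ∅∪{7}={7}
  n23('db'): parent n22 fail=0; on 'b' 0 → fail=11;  out {5}∪{7}={5,7}
  n3('cbc'): parent n2 fail=11; on 'c' 11→0 → fail=1;  out ∅∪∅=∅
  n9('eec'): parent n8 fail=7; on 'c' 7→0 → fail=1;  out ∅∪∅=∅
  n13('bba'): parent n12 fail=11; on 'a' 11→0 → fail=15;  out ∅∪∅=∅
  n17('aea'): parent n16 fail=7; on 'a' 7→0 → fail=15;  out ∅∪∅=∅
  n21('ebd'): parent n20 fail=11; on 'd' 11→0 → fail=22;  out {4}∪∅={4}
  n4('cbcb'): parent n3 fail=1; on 'b' 1 → fail=2;  out ∅∪{7}={7}
  n10('eecd'): parent n9 fail=1; on 'd' 1→0 → fail=22;  out {1}∪∅={1}
  n14('bbaa'): parent n13 fail=15; on 'a' 15→0 → fail=15;  out {2}∪∅={2}
  n18('aeab'): parent n17 fail=15; on 'b' 15→0 → fail=11;  out ∅∪{7}={7}
  n5('cbcbe'): parent n4 fail=2; on 'e' 2→11→0 → fail=7;  out ∅∪∅=∅
  n19('aeabb'): parent n18 fail=11; on 'b' 11 → fail=12;  out {3}∪{6,7}={3,6,7}
  n6('cbcbec'): parent n5 fail=7; on 'c' 7→0 → fail=1;  out {0}∪∅={0}

Run:
i=0 'd': node 0→22
i=1 'e': node 22→7 (via fail)
i=2 'e': node 7→8
i=3 'c': node 8→9
i=4 'd': node 9→10  emit P1@[1:4]
i=5 'b': node 10→23 (via fail)  emit P5@[4:5],P7@[5:5]
i=6 'b': node 23→12 (via fail)  emit P6@[5:6],P7@[6:6]
i=7 'a': node 12→13
i=8 'a': node 13→14  emit P2@[5:8]
i=9 'd': node 14→22 (via fail)
i=10 'c': node 22→1 (via fail)
i=11 'b': node 1→2  emit P7@[11:11]
i=12 'a': node 2→15 (via fail)
i=13 'b': node 15→11 (via fail)  emit P7@[13:13]
i=14 'b': node 11→12  emit P6@[13:14],P7@[14:14]
i=15 'b': node 12→12 (via fail)  emit P6@[14:15],P7@[15:15]
i=16 'a': node 12→13
i=17 'a': node 13→14  emit P2@[14:17]
i=18 'a': node 14→15 (via fail)
i=19 'b': node 15→11 (via fail)  emit P7@[19:19]
i=20 'a': node 11→15 (via fail)
i=21 'b': node 15→11 (via fail)  emit P7@[21:21]
i=22 'b': node 11→12  emit P6@[21:22],P7@[22:22]
i=23 'a': node 12→13
i=24 'a': node 13→14  emit P2@[21:24]

Result: [[4,1],[5,5],[5,7],[6,6],[6,7],[8,2],[11,7],[13,7],[14,6],[14,7],[15,6],[15,7],[17,2],[19,7],[21,7],[22,6],[22,7],[24,2]]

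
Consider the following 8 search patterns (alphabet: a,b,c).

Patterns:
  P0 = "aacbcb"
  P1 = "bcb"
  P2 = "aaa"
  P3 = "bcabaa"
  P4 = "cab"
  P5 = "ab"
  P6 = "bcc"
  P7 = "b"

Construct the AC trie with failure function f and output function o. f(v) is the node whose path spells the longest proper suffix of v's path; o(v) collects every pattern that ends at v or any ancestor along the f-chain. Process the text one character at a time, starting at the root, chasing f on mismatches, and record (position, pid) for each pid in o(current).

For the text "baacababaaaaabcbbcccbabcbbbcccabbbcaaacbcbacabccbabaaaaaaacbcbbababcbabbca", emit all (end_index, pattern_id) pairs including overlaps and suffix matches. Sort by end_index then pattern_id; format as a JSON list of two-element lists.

Build:
Trie nodes:
  0='ε' goto a→1 b→7 c→15
  1='a' goto a→2 b→18
  2='aa' goto a→10 c→3
  3='aac' goto b→4
  4='aacb' goto c→5
  5='aacbc' goto b→6
  6='aacbcb' goto ·  [P0 ends]
  7='b' goto c→8  [P7 ends]
  8='bc' goto a→11 b→9 c→19
  9='bcb' goto ·  [P1 ends]
  10='aaa' goto ·  [P2 ends]
  11='bca' goto b→12
  12='bcab' goto a→13
  13='bcaba' goto a→14
  14='bcabaa' goto ·  [P3 ends]
  15='c' goto a→16
  16='ca' goto b→17
  17='cab' goto ·  [P4 ends]
  18='ab' goto ·  [P5 ends]
  19='bcc' goto ·  [P6 ends]

BFS fail/out derivation:
  n1('a'): parent n0 fail=0; on 'a' 0 → fail=0;  out ∅∪∅=∅
  n7('b'): parent n0 fail=0; on 'b' 0 → fail=0;  out {7}∪∅={7}
  n15('c'): parent n0 fail=0; on 'c' 0 → fail=0;  out ∅∪∅=∅
  n2('aa'): parent n1 fail=0; on 'a' 0 → fail=1;  out ∅∪∅=∅
  n8('bc'): parent n7 fail=0; on 'c' 0 → fail=15;  out ∅∪∅=∅
  n16('ca'): parent n15 fail=0; on 'a' 0 → fail=1;  out ∅∪∅=∅
  n18('ab'): parent n1 fail=0; on 'b' 0 → fail=7;  out {5}∪{7}={5,7}
  n3('aac'): parent n2 fail=1; on 'c' 1→0 → fail=15;  out ∅∪∅=∅
  n9('bcb'): parent n8 fail=15; on 'b' 15→0 → fail=7;  out {1}∪{7}={1,7}
  n10('aaa'): parent n2 fail=1; on 'a' 1 → fail=2;  out {2}∪∅={2}
  n11('bca'): parent n8 fail=15; on 'a' 15 → fail=16;  out ∅∪∅=∅
  n17('cab'): parent n16 fail=1; on 'b' 1 → fail=18;  out {4}∪{5,7}={4,5,7}
  n19('bcc'): parent n8 fail=15; on 'c' 15→0 → fail=15;  out {6}∪∅={6}
  n4('aacb'): parent n3 fail=15; on 'b' 15→0 → fail=7;  out ∅∪{7}={7}
  n12('bcab'): parent n11 fail=16; on 'b' 16 → fail=17;  out ∅∪{4,5,7}={4,5,7}
  n5('aacbc'): parent n4 fail=7; on 'c' 7 → fail=8;  out ∅∪∅=∅
  n13('bcaba'): parent n12 fail=17; on 'a' 17→18→7→0 → fail=1;  out ∅∪∅=∅
  n6('aacbcb'): parent n5 fail=8; on 'b' 8 → fail=9;  out {0}∪{1,7}={0,1,7}
  n14('bcabaa'): parent n13 fail=1; on 'a' 1 → fail=2;  out {3}∪∅={3}

Scan:
pos 0 'b': at 7  → match P7@[0:0]
pos 1 'a': at 1 (fail-walked)
pos 2 'a': at 2
pos 3 'c': at 3
pos 4 'a': at 16 (fail-walked)
pos 5 'b': at 17  → match P4@[3:5],P5@[4:5],P7@[5:5]
pos 6 'a': at 1 (fail-walked)
pos 7 'b': at 18  → match P5@[6:7],P7@[7:7]
pos 8 'a': at 1 (fail-walked)
pos 9 'a': at 2
pos 10 'a': at 10  → match P2@[8:10]
pos 11 'a': at 10 (fail-walked)  → match P2@[9:11]
pos 12 'a': at 10 (fail-walked)  → match P2@[10:12]
pos 13 'b': at 18 (fail-walked)  → match P5@[12:13],P7@[13:13]
pos 14 'c': at 8 (fail-walked)
pos 15 'b': at 9  → match P1@[13:15],P7@[15:15]
pos 16 'b': at 7 (fail-walked)  → match P7@[16:16]
pos 17 'c': at 8
pos 18 'c': at 19  → match P6@[16:18]
pos 19 'c': at 15 (fail-walked)
pos 20 'b': at 7 (fail-walked)  → match P7@[20:20]
pos 21 'a': at 1 (fail-walked)
pos 22 'b': at 18  → match P5@[21:22],P7@[22:22]
pos 23 'c': at 8 (fail-walked)
pos 24 'b': at 9  → match P1@[22:24],P7@[24:24]
pos 25 'b': at 7 (fail-walked)  → match P7@[25:25]
pos 26 'b': at 7 (fail-walked)  → match P7@[26:26]
pos 27 'c': at 8
pos 28 'c': at 19  → match P6@[26:28]
pos 29 'c': at 15 (fail-walked)
pos 30 'a': at 16
pos 31 'b': at 17  → match P4@[29:31],P5@[30:31],P7@[31:31]
pos 32 'b': at 7 (fail-walked)  → match P7@[32:32]
pos 33 'b': at 7 (fail-walked)  → match P7@[33:33]
pos 34 'c': at 8
pos 35 'a': at 11
pos 36 'a': at 2 (fail-walked)
pos 37 'a': at 10  → match P2@[35:37]
pos 38 'c': at 3 (fail-walked)
pos 39 'b': at 4  → match P7@[39:39]
pos 40 'c': at 5
pos 41 'b': at 6  → match P0@[36:41],P1@[39:41],P7@[41:41]
pos 42 'a': at 1 (fail-walked)
pos 43 'c': at 15 (fail-walked)
pos 44 'a': at 16
pos 45 'b': at 17  → match P4@[43:45],P5@[44:45],P7@[45:45]
pos 46 'c': at 8 (fail-walked)
pos 47 'c': at 19  → match P6@[45:47]
pos 48 'b': at 7 (fail-walked)  → match P7@[48:48]
pos 49 'a': at 1 (fail-walked)
pos 50 'b': at 18  → match P5@[49:50],P7@[50:50]
pos 51 'a': at 1 (fail-walked)
pos 52 'a': at 2
pos 53 'a': at 10  → match P2@[51:53]
pos 54 'a': at 10 (fail-walked)  → match P2@[52:54]
pos 55 'a': at 10 (fail-walked)  → match P2@[53:55]
pos 56 'a': at 10 (fail-walked)  → match P2@[54:56]
pos 57 'a': at 10 (fail-walked)  → match P2@[55:57]
pos 58 'c': at 3 (fail-walked)
pos 59 'b': at 4  → match P7@[59:59]
pos 60 'c': at 5
pos 61 'b': at 6  → match P0@[56:61],P1@[59:61],P7@[61:61]
pos 62 'b': at 7 (fail-walked)  → match P7@[62:62]
pos 63 'a': at 1 (fail-walked)
pos 64 'b': at 18  → match P5@[63:64],P7@[64:64]
pos 65 'a': at 1 (fail-walked)
pos 66 'b': at 18  → match P5@[65:66],P7@[66:66]
pos 67 'c': at 8 (fail-walked)
pos 68 'b': at 9  → match P1@[66:68],P7@[68:68]
pos 69 'a': at 1 (fail-walked)
pos 70 'b': at 18  → match P5@[69:70],P7@[70:70]
pos 71 'b': at 7 (fail-walked)  → match P7@[71:71]
pos 72 'c': at 8
pos 73 'a': at 11

Matches: [[0,7],[5,4],[5,5],[5,7],[7,5],[7,7],[10,2],[11,2],[12,2],[13,5],[13,7],[15,1],[15,7],[16,7],[18,6],[20,7],[22,5],[22,7],[24,1],[24,7],[25,7],[26,7],[28,6],[31,4],[31,5],[31,7],[32,7],[33,7],[37,2],[39,7],[41,0],[41,1],[41,7],[45,4],[45,5],[45,7],[47,6],[48,7],[50,5],[50,7],[53,2],[54,2],[55,2],[56,2],[57,2],[59,7],[61,0],[61,1],[61,7],[62,7],[64,5],[64,7],[66,5],[66,7],[68,1],[68,7],[70,5],[70,7],[71,7]]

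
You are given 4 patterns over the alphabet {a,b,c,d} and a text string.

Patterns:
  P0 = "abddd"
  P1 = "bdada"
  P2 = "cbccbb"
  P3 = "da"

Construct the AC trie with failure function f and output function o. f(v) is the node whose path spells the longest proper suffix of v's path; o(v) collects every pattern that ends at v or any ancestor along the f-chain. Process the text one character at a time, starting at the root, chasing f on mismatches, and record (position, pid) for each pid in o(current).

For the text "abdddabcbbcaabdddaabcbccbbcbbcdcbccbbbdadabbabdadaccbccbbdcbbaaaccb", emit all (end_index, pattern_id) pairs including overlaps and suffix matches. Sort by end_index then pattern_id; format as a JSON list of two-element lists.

Build:
Trie (insert patterns):
  n0 'ε': a→1 b→6 c→11 d→17
  n1 'a': b→2
  n2 'ab': d→3
  n3 'abd': d→4
  n4 'abdd': d→5
  n5 'abddd': ·  ←P0
  n6 'b': d→7
  n7 'bd': a→8
  n8 'bda': d→9
  n9 'bdad': a→10
  n10 'bdada': ·  ←P1
  n11 'c': b→12
  n12 'cb': c→13
  n13 'cbc': c→14
  n14 'cbcc': b→15
  n15 'cbccb': b→16
  n16 'cbccbb': ·  ←P2
  n17 'd': a→18
  n18 'da': ·  ←P3

Failure links (BFS by depth):
  fail(1) 'a': from fail(0)=0 chase 'a': 0 ⇒ 0;  out=∅∪out(0)=∅
  fail(6) 'b': from fail(0)=0 chase 'b': 0 ⇒ 0;  out=∅∪out(0)=∅
  fail(11) 'c': from fail(0)=0 chase 'c': 0 ⇒ 0;  out=∅∪out(0)=∅
  fail(17) 'd': from fail(0)=0 chase 'd': 0 ⇒ 0;  out=∅∪out(0)=∅
  fail(2) 'ab': from fail(1)=0 chase 'b': 0 ⇒ 6;  out=∅∪out(6)=∅
  fail(7) 'bd': from fail(6)=0 chase 'd': 0 ⇒ 17;  out=∅∪out(17)=∅
  fail(12) 'cb': from fail(11)=0 chase 'b': 0 ⇒ 6;  out=∅∪out(6)=∅
  fail(18) 'da': from fail(17)=0 chase 'a': 0 ⇒ 1;  out={3}∪out(1)={3}
  fail(3) 'abd': from fail(2)=6 chase 'd': 6 ⇒ 7;  out=∅∪out(7)=∅
  fail(8) 'bda': from fail(7)=17 chase 'a': 17 ⇒ 18;  out=∅∪out(18)={3}
  fail(13) 'cbc': from fail(12)=6 chase 'c': 6→0 ⇒ 11;  out=∅∪out(11)=∅
  fail(4) 'abdd': from fail(3)=7 chase 'd': 7→17→0 ⇒ 17;  out=∅∪out(17)=∅
  fail(9) 'bdad': from fail(8)=18 chase 'd': 18→1→0 ⇒ 17;  out=∅∪out(17)=∅
  fail(14) 'cbcc': from fail(13)=11 chase 'c': 11→0 ⇒ 11;  out=∅∪out(11)=∅
  fail(5) 'abddd': from fail(4)=17 chase 'd': 17→0 ⇒ 17;  out={0}∪out(17)={0}
  fail(10) 'bdada': from fail(9)=17 chase 'a': 17 ⇒ 18;  out={1}∪out(18)={1,3}
  fail(15) 'cbccb': from fail(14)=11 chase 'b': 11 ⇒ 12;  out=∅∪out(12)=∅
  fail(16) 'cbccbb': from fail(15)=12 chase 'b': 12→6→0 ⇒ 6;  out={2}∪out(6)={2}

Run:
i=0 'a': node 0→1
i=1 'b': node 1→2
i=2 'd': node 2→3
i=3 'd': node 3→4
i=4 'd': node 4→5  emit P0@[0:4]
i=5 'a': node 5→18 ·f  emit P3@[4:5]
i=6 'b': node 18→2 ·f
i=7 'c': node 2→11 ·f
i=8 'b': node 11→12
i=9 'b': node 12→6 ·f
i=10 'c': node 6→11 ·f
i=11 'a': node 11→1 ·f
i=12 'a': node 1→1 ·f
i=13 'b': node 1→2
i=14 'd': node 2→3
i=15 'd': node 3→4
i=16 'd': node 4→5  emit P0@[12:16]
i=17 'a': node 5→18 ·f  emit P3@[16:17]
i=18 'a': node 18→1 ·f
i=19 'b': node 1→2
i=20 'c': node 2→11 ·f
i=21 'b': node 11→12
i=22 'c': node 12→13
i=23 'c': node 13→14
i=24 'b': node 14→15
i=25 'b': node 15→16  emit P2@[20:25]
i=26 'c': node 16→11 ·f
i=27 'b': node 11→12
i=28 'b': node 12→6 ·f
i=29 'c': node 6→11 ·f
i=30 'd': node 11→17 ·f
i=31 'c': node 17→11 ·f
i=32 'b': node 11→12
i=33 'c': node 12→13
i=34 'c': node 13→14
i=35 'b': node 14→15
i=36 'b': node 15→16  emit P2@[31:36]
i=37 'b': node 16→6 ·f
i=38 'd': node 6→7
i=39 'a': node 7→8  emit P3@[38:39]
i=40 'd': node 8→9
i=41 'a': node 9→10  emit P1@[37:41],P3@[40:41]
i=42 'b': node 10→2 ·f
i=43 'b': node 2→6 ·f
i=44 'a': node 6→1 ·f
i=45 'b': node 1→2
i=46 'd': node 2→3
i=47 'a': node 3→8 ·f  emit P3@[46:47]
i=48 'd': node 8→9
i=49 'a': node 9→10  emit P1@[45:49],P3@[48:49]
i=50 'c': node 10→11 ·f
i=51 'c': node 11→11 ·f
i=52 'b': node 11→12
i=53 'c': node 12→13
i=54 'c': node 13→14
i=55 'b': node 14→15
i=56 'b': node 15→16  emit P2@[51:56]
i=57 'd': node 16→7 ·f
i=58 'c': node 7→11 ·f
i=59 'b': node 11→12
i=60 'b': node 12→6 ·f
i=61 'a': node 6→1 ·f
i=62 'a': node 1→1 ·f
i=63 'a': node 1→1 ·f
i=64 'c': node 1→11 ·f
i=65 'c': node 11→11 ·f
i=66 'b': node 11→12

All matches (sorted): [[4,0],[5,3],[16,0],[17,3],[25,2],[36,2],[39,3],[41,1],[41,3],[47,3],[49,1],[49,3],[56,2]]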